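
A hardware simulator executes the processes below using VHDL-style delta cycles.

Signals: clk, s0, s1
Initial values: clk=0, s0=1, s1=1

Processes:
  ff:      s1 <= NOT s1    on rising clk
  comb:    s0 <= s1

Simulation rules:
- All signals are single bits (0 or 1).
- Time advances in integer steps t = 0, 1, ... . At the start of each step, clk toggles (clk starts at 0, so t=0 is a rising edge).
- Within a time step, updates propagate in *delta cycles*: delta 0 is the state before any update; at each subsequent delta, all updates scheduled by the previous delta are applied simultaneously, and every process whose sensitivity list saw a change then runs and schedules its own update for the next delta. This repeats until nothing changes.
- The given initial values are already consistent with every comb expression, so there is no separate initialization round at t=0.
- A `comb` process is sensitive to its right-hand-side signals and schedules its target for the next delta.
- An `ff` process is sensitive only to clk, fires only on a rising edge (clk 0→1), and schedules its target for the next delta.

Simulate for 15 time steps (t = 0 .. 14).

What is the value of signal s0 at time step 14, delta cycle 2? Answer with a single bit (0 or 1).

0

[bits: s1,clk,s0]
t=0: Δ0=101 Δ1=111 Δ2=011 Δ3=010 | 3Δ
t=1: Δ0=010 Δ1=000 | 1Δ
t=2: Δ0=000 Δ1=010 Δ2=110 Δ3=111 | 3Δ
t=3: Δ0=111 Δ1=101 | 1Δ
t=4: Δ0=101 Δ1=111 Δ2=011 Δ3=010 | 3Δ
t=5: Δ0=010 Δ1=000 | 1Δ
t=6: Δ0=000 Δ1=010 Δ2=110 Δ3=111 | 3Δ
t=7: Δ0=111 Δ1=101 | 1Δ
t=8: Δ0=101 Δ1=111 Δ2=011 Δ3=010 | 3Δ
t=9: Δ0=010 Δ1=000 | 1Δ
t=10: Δ0=000 Δ1=010 Δ2=110 Δ3=111 | 3Δ
t=11: Δ0=111 Δ1=101 | 1Δ
t=12: Δ0=101 Δ1=111 Δ2=011 Δ3=010 | 3Δ
t=13: Δ0=010 Δ1=000 | 1Δ
t=14: Δ0=000 Δ1=010 Δ2=110 Δ3=111 | 3Δ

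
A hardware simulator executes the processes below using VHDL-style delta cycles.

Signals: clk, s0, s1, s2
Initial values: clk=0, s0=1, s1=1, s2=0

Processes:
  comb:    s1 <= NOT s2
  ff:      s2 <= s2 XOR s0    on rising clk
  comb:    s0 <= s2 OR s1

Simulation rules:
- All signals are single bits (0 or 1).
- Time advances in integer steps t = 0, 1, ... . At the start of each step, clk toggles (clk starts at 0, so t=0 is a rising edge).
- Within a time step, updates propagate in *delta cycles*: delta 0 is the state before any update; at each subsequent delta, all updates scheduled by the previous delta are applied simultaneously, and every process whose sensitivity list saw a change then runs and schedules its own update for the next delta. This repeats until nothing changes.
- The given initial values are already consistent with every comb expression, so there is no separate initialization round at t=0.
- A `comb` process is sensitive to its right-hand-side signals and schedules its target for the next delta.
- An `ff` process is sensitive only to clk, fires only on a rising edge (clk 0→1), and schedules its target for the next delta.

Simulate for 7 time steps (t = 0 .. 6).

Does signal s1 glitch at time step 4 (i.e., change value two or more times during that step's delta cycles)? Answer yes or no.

no

t=0 Δ0: s0=1 clk=0 s1=1 s2=0
  Δ1: clk:0→1
  Δ2: s2:0→1
  Δ3: s1:1→0
  (3Δ to stable)
t=1 Δ0: s0=1 clk=1 s1=0 s2=1
  Δ1: clk:1→0
  (1Δ to stable)
t=2 Δ0: s0=1 clk=0 s1=0 s2=1
  Δ1: clk:0→1
  Δ2: s2:1→0
  Δ3: s0:1→0, s1:0→1
  Δ4: s0:0→1
  (4Δ to stable)
t=3 Δ0: s0=1 clk=1 s1=1 s2=0
  Δ1: clk:1→0
  (1Δ to stable)
t=4 Δ0: s0=1 clk=0 s1=1 s2=0
  Δ1: clk:0→1
  Δ2: s2:0→1
  Δ3: s1:1→0
  (3Δ to stable)
t=5 Δ0: s0=1 clk=1 s1=0 s2=1
  Δ1: clk:1→0
  (1Δ to stable)
t=6 Δ0: s0=1 clk=0 s1=0 s2=1
  Δ1: clk:0→1
  Δ2: s2:1→0
  Δ3: s0:1→0, s1:0→1
  Δ4: s0:0→1
  (4Δ to stable)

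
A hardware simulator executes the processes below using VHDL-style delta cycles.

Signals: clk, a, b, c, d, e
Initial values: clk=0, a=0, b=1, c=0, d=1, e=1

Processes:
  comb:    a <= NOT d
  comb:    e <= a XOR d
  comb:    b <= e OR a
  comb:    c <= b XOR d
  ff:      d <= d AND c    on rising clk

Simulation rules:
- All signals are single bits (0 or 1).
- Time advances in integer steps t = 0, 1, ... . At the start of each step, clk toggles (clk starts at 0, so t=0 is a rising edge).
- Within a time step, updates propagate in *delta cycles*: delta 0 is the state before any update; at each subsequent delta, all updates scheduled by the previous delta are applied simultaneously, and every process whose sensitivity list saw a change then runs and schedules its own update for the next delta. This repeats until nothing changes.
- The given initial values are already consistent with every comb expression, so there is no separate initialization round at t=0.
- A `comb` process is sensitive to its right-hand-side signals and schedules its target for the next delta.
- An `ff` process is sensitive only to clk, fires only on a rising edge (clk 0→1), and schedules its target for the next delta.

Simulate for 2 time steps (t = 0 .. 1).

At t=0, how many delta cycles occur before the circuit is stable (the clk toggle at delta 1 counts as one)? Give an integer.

t=0 Δ0: b=1 a=0 c=0 d=1 e=1 clk=0
  Δ1: clk:0→1
  Δ2: d:1→0
  Δ3: a:0→1, c:0→1, e:1→0
  Δ4: e:0→1
  (4Δ to stable)
t=1 Δ0: b=1 a=1 c=1 d=0 e=1 clk=1
  Δ1: clk:1→0
  (1Δ to stable)

4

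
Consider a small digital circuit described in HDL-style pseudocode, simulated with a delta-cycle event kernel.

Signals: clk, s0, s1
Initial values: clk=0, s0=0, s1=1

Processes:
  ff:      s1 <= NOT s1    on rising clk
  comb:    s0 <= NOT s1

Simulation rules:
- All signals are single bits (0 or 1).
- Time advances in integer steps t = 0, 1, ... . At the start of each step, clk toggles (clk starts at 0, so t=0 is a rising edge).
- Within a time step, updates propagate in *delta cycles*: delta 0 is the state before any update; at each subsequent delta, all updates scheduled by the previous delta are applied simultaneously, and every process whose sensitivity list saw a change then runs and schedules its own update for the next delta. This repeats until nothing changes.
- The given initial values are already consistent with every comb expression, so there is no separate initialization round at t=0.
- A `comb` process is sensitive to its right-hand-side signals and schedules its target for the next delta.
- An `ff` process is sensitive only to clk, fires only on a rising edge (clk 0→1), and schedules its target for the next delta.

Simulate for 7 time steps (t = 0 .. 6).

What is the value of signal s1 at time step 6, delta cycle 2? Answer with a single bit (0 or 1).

[bits: clk,s1,s0]
t=0: Δ0=010 Δ1=110 Δ2=100 Δ3=101 | 3Δ
t=1: Δ0=101 Δ1=001 | 1Δ
t=2: Δ0=001 Δ1=101 Δ2=111 Δ3=110 | 3Δ
t=3: Δ0=110 Δ1=010 | 1Δ
t=4: Δ0=010 Δ1=110 Δ2=100 Δ3=101 | 3Δ
t=5: Δ0=101 Δ1=001 | 1Δ
t=6: Δ0=001 Δ1=101 Δ2=111 Δ3=110 | 3Δ

1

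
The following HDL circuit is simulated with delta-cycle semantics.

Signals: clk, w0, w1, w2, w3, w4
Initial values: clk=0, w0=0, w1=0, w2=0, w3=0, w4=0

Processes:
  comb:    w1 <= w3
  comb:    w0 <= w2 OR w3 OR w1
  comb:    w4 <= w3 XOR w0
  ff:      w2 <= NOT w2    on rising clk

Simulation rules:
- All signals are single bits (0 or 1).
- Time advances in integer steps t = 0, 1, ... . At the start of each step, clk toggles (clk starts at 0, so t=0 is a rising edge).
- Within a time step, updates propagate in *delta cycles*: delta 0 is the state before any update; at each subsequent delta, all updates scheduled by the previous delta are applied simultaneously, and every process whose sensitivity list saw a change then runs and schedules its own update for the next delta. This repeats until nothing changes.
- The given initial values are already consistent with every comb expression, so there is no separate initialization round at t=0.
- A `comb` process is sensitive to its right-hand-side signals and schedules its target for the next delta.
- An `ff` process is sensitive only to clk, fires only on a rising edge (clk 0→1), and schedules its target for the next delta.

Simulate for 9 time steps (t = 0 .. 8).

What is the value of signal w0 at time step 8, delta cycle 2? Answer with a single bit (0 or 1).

0

t=0 Δ0: w0=0 w1=0 w2=0 w4=0 w3=0 clk=0
  Δ1: clk:0→1
  Δ2: w2:0→1
  Δ3: w0:0→1
  Δ4: w4:0→1
  (4Δ to stable)
t=1 Δ0: w0=1 w1=0 w2=1 w4=1 w3=0 clk=1
  Δ1: clk:1→0
  (1Δ to stable)
t=2 Δ0: w0=1 w1=0 w2=1 w4=1 w3=0 clk=0
  Δ1: clk:0→1
  Δ2: w2:1→0
  Δ3: w0:1→0
  Δ4: w4:1→0
  (4Δ to stable)
t=3 Δ0: w0=0 w1=0 w2=0 w4=0 w3=0 clk=1
  Δ1: clk:1→0
  (1Δ to stable)
t=4 Δ0: w0=0 w1=0 w2=0 w4=0 w3=0 clk=0
  Δ1: clk:0→1
  Δ2: w2:0→1
  Δ3: w0:0→1
  Δ4: w4:0→1
  (4Δ to stable)
t=5 Δ0: w0=1 w1=0 w2=1 w4=1 w3=0 clk=1
  Δ1: clk:1→0
  (1Δ to stable)
t=6 Δ0: w0=1 w1=0 w2=1 w4=1 w3=0 clk=0
  Δ1: clk:0→1
  Δ2: w2:1→0
  Δ3: w0:1→0
  Δ4: w4:1→0
  (4Δ to stable)
t=7 Δ0: w0=0 w1=0 w2=0 w4=0 w3=0 clk=1
  Δ1: clk:1→0
  (1Δ to stable)
t=8 Δ0: w0=0 w1=0 w2=0 w4=0 w3=0 clk=0
  Δ1: clk:0→1
  Δ2: w2:0→1
  Δ3: w0:0→1
  Δ4: w4:0→1
  (4Δ to stable)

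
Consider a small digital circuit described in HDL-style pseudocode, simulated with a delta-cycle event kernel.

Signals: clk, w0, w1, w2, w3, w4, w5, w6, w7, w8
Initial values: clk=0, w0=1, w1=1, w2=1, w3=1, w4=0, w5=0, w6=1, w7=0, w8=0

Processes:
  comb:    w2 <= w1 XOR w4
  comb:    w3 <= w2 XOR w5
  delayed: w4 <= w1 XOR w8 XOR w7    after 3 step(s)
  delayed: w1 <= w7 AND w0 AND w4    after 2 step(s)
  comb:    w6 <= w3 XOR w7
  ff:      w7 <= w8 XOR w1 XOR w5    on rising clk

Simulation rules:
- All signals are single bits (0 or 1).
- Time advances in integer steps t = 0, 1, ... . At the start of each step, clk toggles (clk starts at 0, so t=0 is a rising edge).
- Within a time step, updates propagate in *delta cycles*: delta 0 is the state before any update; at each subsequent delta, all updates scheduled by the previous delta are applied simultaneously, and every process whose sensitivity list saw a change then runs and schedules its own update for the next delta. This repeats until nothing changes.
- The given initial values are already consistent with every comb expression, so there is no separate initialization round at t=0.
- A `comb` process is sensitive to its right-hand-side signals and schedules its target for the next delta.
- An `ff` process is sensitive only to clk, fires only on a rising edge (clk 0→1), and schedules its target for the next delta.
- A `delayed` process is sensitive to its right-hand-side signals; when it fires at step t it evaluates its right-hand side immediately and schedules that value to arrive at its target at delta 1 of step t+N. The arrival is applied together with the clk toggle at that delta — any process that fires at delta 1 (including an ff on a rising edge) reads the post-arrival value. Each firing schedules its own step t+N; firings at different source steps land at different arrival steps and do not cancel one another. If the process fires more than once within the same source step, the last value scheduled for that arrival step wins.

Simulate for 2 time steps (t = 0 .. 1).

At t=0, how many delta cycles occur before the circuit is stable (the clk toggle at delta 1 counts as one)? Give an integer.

3

[bits: w3,w6,w2,w1,w5,w8,w0,clk,w7,w4]
t=0: Δ0=1111001000 Δ1=1111001100 Δ2=1111001110 Δ3=1011001110 | 3Δ
t=1: Δ0=1011001110 Δ1=1011001010 | 1Δ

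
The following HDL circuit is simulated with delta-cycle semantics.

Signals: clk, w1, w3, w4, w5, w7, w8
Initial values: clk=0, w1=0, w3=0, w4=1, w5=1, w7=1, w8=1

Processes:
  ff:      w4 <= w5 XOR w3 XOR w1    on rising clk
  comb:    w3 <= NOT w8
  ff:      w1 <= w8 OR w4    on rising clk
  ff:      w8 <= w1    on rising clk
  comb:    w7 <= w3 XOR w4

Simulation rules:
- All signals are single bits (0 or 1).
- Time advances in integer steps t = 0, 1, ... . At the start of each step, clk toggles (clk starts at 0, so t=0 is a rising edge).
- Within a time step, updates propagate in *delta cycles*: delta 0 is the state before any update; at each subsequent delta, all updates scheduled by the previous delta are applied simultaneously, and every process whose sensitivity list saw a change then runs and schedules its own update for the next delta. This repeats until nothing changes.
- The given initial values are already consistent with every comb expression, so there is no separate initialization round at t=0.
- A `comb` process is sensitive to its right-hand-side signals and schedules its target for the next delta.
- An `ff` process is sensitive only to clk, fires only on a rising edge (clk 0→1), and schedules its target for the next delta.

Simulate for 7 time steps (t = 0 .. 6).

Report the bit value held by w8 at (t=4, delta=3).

t=0 Δ0: w5=1 w4=1 w7=1 clk=0 w8=1 w3=0 w1=0
  Δ1: clk:0→1
  Δ2: w8:1→0, w1:0→1
  Δ3: w3:0→1
  Δ4: w7:1→0
  (4Δ to stable)
t=1 Δ0: w5=1 w4=1 w7=0 clk=1 w8=0 w3=1 w1=1
  Δ1: clk:1→0
  (1Δ to stable)
t=2 Δ0: w5=1 w4=1 w7=0 clk=0 w8=0 w3=1 w1=1
  Δ1: clk:0→1
  Δ2: w8:0→1
  Δ3: w3:1→0
  Δ4: w7:0→1
  (4Δ to stable)
t=3 Δ0: w5=1 w4=1 w7=1 clk=1 w8=1 w3=0 w1=1
  Δ1: clk:1→0
  (1Δ to stable)
t=4 Δ0: w5=1 w4=1 w7=1 clk=0 w8=1 w3=0 w1=1
  Δ1: clk:0→1
  Δ2: w4:1→0
  Δ3: w7:1→0
  (3Δ to stable)
t=5 Δ0: w5=1 w4=0 w7=0 clk=1 w8=1 w3=0 w1=1
  Δ1: clk:1→0
  (1Δ to stable)
t=6 Δ0: w5=1 w4=0 w7=0 clk=0 w8=1 w3=0 w1=1
  Δ1: clk:0→1
  (1Δ to stable)

1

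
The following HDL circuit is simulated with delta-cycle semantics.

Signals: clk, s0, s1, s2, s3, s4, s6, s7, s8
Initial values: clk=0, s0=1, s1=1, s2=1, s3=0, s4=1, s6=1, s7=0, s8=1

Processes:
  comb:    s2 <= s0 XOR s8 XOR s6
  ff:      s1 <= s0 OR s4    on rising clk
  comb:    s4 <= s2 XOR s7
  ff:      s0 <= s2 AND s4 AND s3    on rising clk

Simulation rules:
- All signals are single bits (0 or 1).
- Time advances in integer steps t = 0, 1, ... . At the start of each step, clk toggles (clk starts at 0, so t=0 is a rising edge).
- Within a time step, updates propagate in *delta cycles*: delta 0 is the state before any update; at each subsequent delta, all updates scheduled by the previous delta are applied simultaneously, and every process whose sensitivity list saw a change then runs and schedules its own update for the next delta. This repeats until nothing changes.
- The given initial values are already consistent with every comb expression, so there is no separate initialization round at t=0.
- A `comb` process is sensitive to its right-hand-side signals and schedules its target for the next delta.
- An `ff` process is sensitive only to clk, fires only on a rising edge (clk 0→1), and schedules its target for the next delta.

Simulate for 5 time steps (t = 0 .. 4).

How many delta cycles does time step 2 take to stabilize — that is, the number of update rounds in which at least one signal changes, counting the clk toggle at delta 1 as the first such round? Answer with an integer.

t=0 Δ0: s8=1 s4=1 clk=0 s6=1 s3=0 s1=1 s7=0 s2=1 s0=1
  Δ1: clk:0→1
  Δ2: s0:1→0
  Δ3: s2:1→0
  Δ4: s4:1→0
  (4Δ to stable)
t=1 Δ0: s8=1 s4=0 clk=1 s6=1 s3=0 s1=1 s7=0 s2=0 s0=0
  Δ1: clk:1→0
  (1Δ to stable)
t=2 Δ0: s8=1 s4=0 clk=0 s6=1 s3=0 s1=1 s7=0 s2=0 s0=0
  Δ1: clk:0→1
  Δ2: s1:1→0
  (2Δ to stable)
t=3 Δ0: s8=1 s4=0 clk=1 s6=1 s3=0 s1=0 s7=0 s2=0 s0=0
  Δ1: clk:1→0
  (1Δ to stable)
t=4 Δ0: s8=1 s4=0 clk=0 s6=1 s3=0 s1=0 s7=0 s2=0 s0=0
  Δ1: clk:0→1
  (1Δ to stable)

2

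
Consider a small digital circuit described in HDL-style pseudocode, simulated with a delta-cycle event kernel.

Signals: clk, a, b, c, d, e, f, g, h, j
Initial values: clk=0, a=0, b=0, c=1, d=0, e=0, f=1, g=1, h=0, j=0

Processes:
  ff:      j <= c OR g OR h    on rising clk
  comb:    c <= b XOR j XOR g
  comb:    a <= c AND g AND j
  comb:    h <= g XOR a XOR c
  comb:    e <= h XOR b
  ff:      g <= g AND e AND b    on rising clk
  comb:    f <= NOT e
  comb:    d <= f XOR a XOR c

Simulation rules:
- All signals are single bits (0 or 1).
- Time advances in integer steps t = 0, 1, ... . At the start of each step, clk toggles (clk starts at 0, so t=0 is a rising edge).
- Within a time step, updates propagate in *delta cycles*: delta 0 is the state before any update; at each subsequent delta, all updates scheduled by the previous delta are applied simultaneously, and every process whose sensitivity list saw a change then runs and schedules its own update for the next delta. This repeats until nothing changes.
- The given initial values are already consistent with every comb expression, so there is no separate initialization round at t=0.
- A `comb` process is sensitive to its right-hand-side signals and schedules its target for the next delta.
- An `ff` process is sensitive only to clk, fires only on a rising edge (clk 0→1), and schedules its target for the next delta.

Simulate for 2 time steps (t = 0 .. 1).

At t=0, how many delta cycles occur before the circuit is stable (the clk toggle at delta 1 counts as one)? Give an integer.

t0.Δ0 clk=0 g=1 b=0 j=0 f=1 d=0 h=0 e=0 a=0 c=1
t0.Δ1 clk=1 g=1 b=0 j=0 f=1 d=0 h=0 e=0 a=0 c=1
t0.Δ2 clk=1 g=0 b=0 j=1 f=1 d=0 h=0 e=0 a=0 c=1
t0.Δ3 clk=1 g=0 b=0 j=1 f=1 d=0 h=1 e=0 a=0 c=1
t0.Δ4 clk=1 g=0 b=0 j=1 f=1 d=0 h=1 e=1 a=0 c=1
t0.Δ5 clk=1 g=0 b=0 j=1 f=0 d=0 h=1 e=1 a=0 c=1
t0.Δ6 clk=1 g=0 b=0 j=1 f=0 d=1 h=1 e=1 a=0 c=1
t1.Δ0 clk=1 g=0 b=0 j=1 f=0 d=1 h=1 e=1 a=0 c=1
t1.Δ1 clk=0 g=0 b=0 j=1 f=0 d=1 h=1 e=1 a=0 c=1

6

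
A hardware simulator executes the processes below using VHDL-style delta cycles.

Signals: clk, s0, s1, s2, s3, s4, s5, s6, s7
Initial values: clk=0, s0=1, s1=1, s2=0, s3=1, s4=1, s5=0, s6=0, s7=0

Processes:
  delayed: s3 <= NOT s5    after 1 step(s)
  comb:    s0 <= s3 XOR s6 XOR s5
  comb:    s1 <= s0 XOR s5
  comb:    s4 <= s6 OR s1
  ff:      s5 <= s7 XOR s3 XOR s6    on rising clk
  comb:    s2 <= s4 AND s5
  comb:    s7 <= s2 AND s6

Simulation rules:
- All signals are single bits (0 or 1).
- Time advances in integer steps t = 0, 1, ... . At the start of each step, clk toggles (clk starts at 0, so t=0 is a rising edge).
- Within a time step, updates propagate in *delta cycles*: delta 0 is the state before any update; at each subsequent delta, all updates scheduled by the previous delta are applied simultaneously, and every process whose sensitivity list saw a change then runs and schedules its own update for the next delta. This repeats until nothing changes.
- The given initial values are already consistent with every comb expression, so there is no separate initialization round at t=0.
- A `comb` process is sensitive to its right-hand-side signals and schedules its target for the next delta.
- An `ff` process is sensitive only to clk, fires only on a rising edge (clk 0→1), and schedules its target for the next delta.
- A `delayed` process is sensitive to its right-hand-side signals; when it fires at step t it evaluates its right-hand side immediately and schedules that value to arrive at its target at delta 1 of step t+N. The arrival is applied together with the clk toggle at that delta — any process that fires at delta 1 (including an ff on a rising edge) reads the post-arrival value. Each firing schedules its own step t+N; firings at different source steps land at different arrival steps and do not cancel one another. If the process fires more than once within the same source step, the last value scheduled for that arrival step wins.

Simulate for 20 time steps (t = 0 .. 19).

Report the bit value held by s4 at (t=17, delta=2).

[bits: s6,s2,s3,s5,s4,clk,s0,s7,s1]
t=0: Δ0=001010101 Δ1=001011101 Δ2=001111101 Δ3=011111000 Δ4=011101001 Δ5=001111001 Δ6=011111001 | 6Δ
t=1: Δ0=011111001 Δ1=010110001 Δ2=010110101 Δ3=010110100 Δ4=010100100 Δ5=000100100 | 5Δ
t=2: Δ0=000100100 Δ1=000101100 Δ2=000001100 Δ3=000001001 Δ4=000011000 Δ5=000001000 | 5Δ
t=3: Δ0=000001000 Δ1=001000000 Δ2=001000100 Δ3=001000101 Δ4=001010101 | 4Δ
t=4: Δ0=001010101 Δ1=001011101 Δ2=001111101 Δ3=011111000 Δ4=011101001 Δ5=001111001 Δ6=011111001 | 6Δ
t=5: Δ0=011111001 Δ1=010110001 Δ2=010110101 Δ3=010110100 Δ4=010100100 Δ5=000100100 | 5Δ
t=6: Δ0=000100100 Δ1=000101100 Δ2=000001100 Δ3=000001001 Δ4=000011000 Δ5=000001000 | 5Δ
t=7: Δ0=000001000 Δ1=001000000 Δ2=001000100 Δ3=001000101 Δ4=001010101 | 4Δ
t=8: Δ0=001010101 Δ1=001011101 Δ2=001111101 Δ3=011111000 Δ4=011101001 Δ5=001111001 Δ6=011111001 | 6Δ
t=9: Δ0=011111001 Δ1=010110001 Δ2=010110101 Δ3=010110100 Δ4=010100100 Δ5=000100100 | 5Δ
t=10: Δ0=000100100 Δ1=000101100 Δ2=000001100 Δ3=000001001 Δ4=000011000 Δ5=000001000 | 5Δ
t=11: Δ0=000001000 Δ1=001000000 Δ2=001000100 Δ3=001000101 Δ4=001010101 | 4Δ
t=12: Δ0=001010101 Δ1=001011101 Δ2=001111101 Δ3=011111000 Δ4=011101001 Δ5=001111001 Δ6=011111001 | 6Δ
t=13: Δ0=011111001 Δ1=010110001 Δ2=010110101 Δ3=010110100 Δ4=010100100 Δ5=000100100 | 5Δ
t=14: Δ0=000100100 Δ1=000101100 Δ2=000001100 Δ3=000001001 Δ4=000011000 Δ5=000001000 | 5Δ
t=15: Δ0=000001000 Δ1=001000000 Δ2=001000100 Δ3=001000101 Δ4=001010101 | 4Δ
t=16: Δ0=001010101 Δ1=001011101 Δ2=001111101 Δ3=011111000 Δ4=011101001 Δ5=001111001 Δ6=011111001 | 6Δ
t=17: Δ0=011111001 Δ1=010110001 Δ2=010110101 Δ3=010110100 Δ4=010100100 Δ5=000100100 | 5Δ
t=18: Δ0=000100100 Δ1=000101100 Δ2=000001100 Δ3=000001001 Δ4=000011000 Δ5=000001000 | 5Δ
t=19: Δ0=000001000 Δ1=001000000 Δ2=001000100 Δ3=001000101 Δ4=001010101 | 4Δ

1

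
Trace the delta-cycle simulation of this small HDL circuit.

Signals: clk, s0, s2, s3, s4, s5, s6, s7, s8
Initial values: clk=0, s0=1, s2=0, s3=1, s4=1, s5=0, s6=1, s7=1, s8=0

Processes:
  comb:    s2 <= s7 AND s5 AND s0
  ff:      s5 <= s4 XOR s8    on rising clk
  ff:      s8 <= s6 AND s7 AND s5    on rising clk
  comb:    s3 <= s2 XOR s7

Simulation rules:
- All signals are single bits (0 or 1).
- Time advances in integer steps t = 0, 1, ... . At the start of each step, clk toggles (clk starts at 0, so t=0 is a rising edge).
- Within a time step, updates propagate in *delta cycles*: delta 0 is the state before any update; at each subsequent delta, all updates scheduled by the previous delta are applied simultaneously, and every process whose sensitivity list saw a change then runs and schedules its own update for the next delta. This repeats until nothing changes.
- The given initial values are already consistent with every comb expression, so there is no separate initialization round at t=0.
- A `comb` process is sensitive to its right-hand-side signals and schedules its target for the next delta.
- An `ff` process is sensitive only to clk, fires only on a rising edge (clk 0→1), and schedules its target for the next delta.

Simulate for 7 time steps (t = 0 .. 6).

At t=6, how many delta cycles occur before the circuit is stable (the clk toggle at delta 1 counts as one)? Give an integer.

2

t0.Δ0 s2=0 s0=1 s7=1 s5=0 s6=1 s8=0 s3=1 clk=0 s4=1
t0.Δ1 s2=0 s0=1 s7=1 s5=0 s6=1 s8=0 s3=1 clk=1 s4=1
t0.Δ2 s2=0 s0=1 s7=1 s5=1 s6=1 s8=0 s3=1 clk=1 s4=1
t0.Δ3 s2=1 s0=1 s7=1 s5=1 s6=1 s8=0 s3=1 clk=1 s4=1
t0.Δ4 s2=1 s0=1 s7=1 s5=1 s6=1 s8=0 s3=0 clk=1 s4=1
t1.Δ0 s2=1 s0=1 s7=1 s5=1 s6=1 s8=0 s3=0 clk=1 s4=1
t1.Δ1 s2=1 s0=1 s7=1 s5=1 s6=1 s8=0 s3=0 clk=0 s4=1
t2.Δ0 s2=1 s0=1 s7=1 s5=1 s6=1 s8=0 s3=0 clk=0 s4=1
t2.Δ1 s2=1 s0=1 s7=1 s5=1 s6=1 s8=0 s3=0 clk=1 s4=1
t2.Δ2 s2=1 s0=1 s7=1 s5=1 s6=1 s8=1 s3=0 clk=1 s4=1
t3.Δ0 s2=1 s0=1 s7=1 s5=1 s6=1 s8=1 s3=0 clk=1 s4=1
t3.Δ1 s2=1 s0=1 s7=1 s5=1 s6=1 s8=1 s3=0 clk=0 s4=1
t4.Δ0 s2=1 s0=1 s7=1 s5=1 s6=1 s8=1 s3=0 clk=0 s4=1
t4.Δ1 s2=1 s0=1 s7=1 s5=1 s6=1 s8=1 s3=0 clk=1 s4=1
t4.Δ2 s2=1 s0=1 s7=1 s5=0 s6=1 s8=1 s3=0 clk=1 s4=1
t4.Δ3 s2=0 s0=1 s7=1 s5=0 s6=1 s8=1 s3=0 clk=1 s4=1
t4.Δ4 s2=0 s0=1 s7=1 s5=0 s6=1 s8=1 s3=1 clk=1 s4=1
t5.Δ0 s2=0 s0=1 s7=1 s5=0 s6=1 s8=1 s3=1 clk=1 s4=1
t5.Δ1 s2=0 s0=1 s7=1 s5=0 s6=1 s8=1 s3=1 clk=0 s4=1
t6.Δ0 s2=0 s0=1 s7=1 s5=0 s6=1 s8=1 s3=1 clk=0 s4=1
t6.Δ1 s2=0 s0=1 s7=1 s5=0 s6=1 s8=1 s3=1 clk=1 s4=1
t6.Δ2 s2=0 s0=1 s7=1 s5=0 s6=1 s8=0 s3=1 clk=1 s4=1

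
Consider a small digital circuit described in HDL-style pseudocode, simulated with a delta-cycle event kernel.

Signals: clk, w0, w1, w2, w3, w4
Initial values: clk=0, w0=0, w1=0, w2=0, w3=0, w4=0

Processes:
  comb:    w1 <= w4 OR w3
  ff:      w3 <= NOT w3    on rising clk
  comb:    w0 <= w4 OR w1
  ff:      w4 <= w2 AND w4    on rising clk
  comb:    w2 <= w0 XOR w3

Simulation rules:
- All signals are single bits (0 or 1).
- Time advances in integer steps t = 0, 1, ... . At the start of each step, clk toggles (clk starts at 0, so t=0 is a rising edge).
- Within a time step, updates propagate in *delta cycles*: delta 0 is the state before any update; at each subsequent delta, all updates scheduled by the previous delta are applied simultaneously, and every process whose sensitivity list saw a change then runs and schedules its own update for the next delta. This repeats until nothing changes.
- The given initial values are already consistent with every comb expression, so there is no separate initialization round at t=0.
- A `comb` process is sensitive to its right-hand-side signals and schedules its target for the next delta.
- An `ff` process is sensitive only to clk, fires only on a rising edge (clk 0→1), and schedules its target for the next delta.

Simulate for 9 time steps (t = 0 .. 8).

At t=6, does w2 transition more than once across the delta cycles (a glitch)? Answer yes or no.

t=0 Δ0: w4=0 clk=0 w0=0 w2=0 w1=0 w3=0
  Δ1: clk:0→1
  Δ2: w3:0→1
  Δ3: w2:0→1, w1:0→1
  Δ4: w0:0→1
  Δ5: w2:1→0
  (5Δ to stable)
t=1 Δ0: w4=0 clk=1 w0=1 w2=0 w1=1 w3=1
  Δ1: clk:1→0
  (1Δ to stable)
t=2 Δ0: w4=0 clk=0 w0=1 w2=0 w1=1 w3=1
  Δ1: clk:0→1
  Δ2: w3:1→0
  Δ3: w2:0→1, w1:1→0
  Δ4: w0:1→0
  Δ5: w2:1→0
  (5Δ to stable)
t=3 Δ0: w4=0 clk=1 w0=0 w2=0 w1=0 w3=0
  Δ1: clk:1→0
  (1Δ to stable)
t=4 Δ0: w4=0 clk=0 w0=0 w2=0 w1=0 w3=0
  Δ1: clk:0→1
  Δ2: w3:0→1
  Δ3: w2:0→1, w1:0→1
  Δ4: w0:0→1
  Δ5: w2:1→0
  (5Δ to stable)
t=5 Δ0: w4=0 clk=1 w0=1 w2=0 w1=1 w3=1
  Δ1: clk:1→0
  (1Δ to stable)
t=6 Δ0: w4=0 clk=0 w0=1 w2=0 w1=1 w3=1
  Δ1: clk:0→1
  Δ2: w3:1→0
  Δ3: w2:0→1, w1:1→0
  Δ4: w0:1→0
  Δ5: w2:1→0
  (5Δ to stable)
t=7 Δ0: w4=0 clk=1 w0=0 w2=0 w1=0 w3=0
  Δ1: clk:1→0
  (1Δ to stable)
t=8 Δ0: w4=0 clk=0 w0=0 w2=0 w1=0 w3=0
  Δ1: clk:0→1
  Δ2: w3:0→1
  Δ3: w2:0→1, w1:0→1
  Δ4: w0:0→1
  Δ5: w2:1→0
  (5Δ to stable)

yes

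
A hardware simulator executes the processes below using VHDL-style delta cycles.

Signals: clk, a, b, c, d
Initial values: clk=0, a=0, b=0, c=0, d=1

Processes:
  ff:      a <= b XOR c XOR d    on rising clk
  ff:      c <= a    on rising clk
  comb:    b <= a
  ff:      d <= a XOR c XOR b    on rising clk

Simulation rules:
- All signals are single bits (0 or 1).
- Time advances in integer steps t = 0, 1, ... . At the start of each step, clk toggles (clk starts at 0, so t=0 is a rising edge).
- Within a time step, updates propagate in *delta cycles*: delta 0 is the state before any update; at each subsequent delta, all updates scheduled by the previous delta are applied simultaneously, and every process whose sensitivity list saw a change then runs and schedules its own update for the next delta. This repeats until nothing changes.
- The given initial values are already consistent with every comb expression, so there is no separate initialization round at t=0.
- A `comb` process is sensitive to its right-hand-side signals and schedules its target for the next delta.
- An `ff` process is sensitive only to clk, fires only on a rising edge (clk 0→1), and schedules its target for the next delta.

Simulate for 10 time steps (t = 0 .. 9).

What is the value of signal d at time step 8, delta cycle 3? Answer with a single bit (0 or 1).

t0.Δ0 clk=0 b=0 d=1 a=0 c=0
t0.Δ1 clk=1 b=0 d=1 a=0 c=0
t0.Δ2 clk=1 b=0 d=0 a=1 c=0
t0.Δ3 clk=1 b=1 d=0 a=1 c=0
t1.Δ0 clk=1 b=1 d=0 a=1 c=0
t1.Δ1 clk=0 b=1 d=0 a=1 c=0
t2.Δ0 clk=0 b=1 d=0 a=1 c=0
t2.Δ1 clk=1 b=1 d=0 a=1 c=0
t2.Δ2 clk=1 b=1 d=0 a=1 c=1
t3.Δ0 clk=1 b=1 d=0 a=1 c=1
t3.Δ1 clk=0 b=1 d=0 a=1 c=1
t4.Δ0 clk=0 b=1 d=0 a=1 c=1
t4.Δ1 clk=1 b=1 d=0 a=1 c=1
t4.Δ2 clk=1 b=1 d=1 a=0 c=1
t4.Δ3 clk=1 b=0 d=1 a=0 c=1
t5.Δ0 clk=1 b=0 d=1 a=0 c=1
t5.Δ1 clk=0 b=0 d=1 a=0 c=1
t6.Δ0 clk=0 b=0 d=1 a=0 c=1
t6.Δ1 clk=1 b=0 d=1 a=0 c=1
t6.Δ2 clk=1 b=0 d=1 a=0 c=0
t7.Δ0 clk=1 b=0 d=1 a=0 c=0
t7.Δ1 clk=0 b=0 d=1 a=0 c=0
t8.Δ0 clk=0 b=0 d=1 a=0 c=0
t8.Δ1 clk=1 b=0 d=1 a=0 c=0
t8.Δ2 clk=1 b=0 d=0 a=1 c=0
t8.Δ3 clk=1 b=1 d=0 a=1 c=0
t9.Δ0 clk=1 b=1 d=0 a=1 c=0
t9.Δ1 clk=0 b=1 d=0 a=1 c=0

0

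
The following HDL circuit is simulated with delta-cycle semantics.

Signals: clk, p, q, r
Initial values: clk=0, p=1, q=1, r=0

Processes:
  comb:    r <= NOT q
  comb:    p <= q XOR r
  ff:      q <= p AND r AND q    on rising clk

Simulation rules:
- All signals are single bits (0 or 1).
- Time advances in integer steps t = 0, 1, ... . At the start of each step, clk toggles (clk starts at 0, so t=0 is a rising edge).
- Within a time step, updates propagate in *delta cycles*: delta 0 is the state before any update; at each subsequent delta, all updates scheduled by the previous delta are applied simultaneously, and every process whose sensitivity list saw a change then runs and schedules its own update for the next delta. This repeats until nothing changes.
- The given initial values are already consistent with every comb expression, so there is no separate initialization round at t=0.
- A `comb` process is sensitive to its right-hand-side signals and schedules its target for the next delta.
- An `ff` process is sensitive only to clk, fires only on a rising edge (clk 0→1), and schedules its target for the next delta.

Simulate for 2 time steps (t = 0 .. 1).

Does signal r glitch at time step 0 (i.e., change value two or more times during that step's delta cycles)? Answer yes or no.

t=0 Δ0: p=1 clk=0 r=0 q=1
  Δ1: clk:0→1
  Δ2: q:1→0
  Δ3: p:1→0, r:0→1
  Δ4: p:0→1
  (4Δ to stable)
t=1 Δ0: p=1 clk=1 r=1 q=0
  Δ1: clk:1→0
  (1Δ to stable)

no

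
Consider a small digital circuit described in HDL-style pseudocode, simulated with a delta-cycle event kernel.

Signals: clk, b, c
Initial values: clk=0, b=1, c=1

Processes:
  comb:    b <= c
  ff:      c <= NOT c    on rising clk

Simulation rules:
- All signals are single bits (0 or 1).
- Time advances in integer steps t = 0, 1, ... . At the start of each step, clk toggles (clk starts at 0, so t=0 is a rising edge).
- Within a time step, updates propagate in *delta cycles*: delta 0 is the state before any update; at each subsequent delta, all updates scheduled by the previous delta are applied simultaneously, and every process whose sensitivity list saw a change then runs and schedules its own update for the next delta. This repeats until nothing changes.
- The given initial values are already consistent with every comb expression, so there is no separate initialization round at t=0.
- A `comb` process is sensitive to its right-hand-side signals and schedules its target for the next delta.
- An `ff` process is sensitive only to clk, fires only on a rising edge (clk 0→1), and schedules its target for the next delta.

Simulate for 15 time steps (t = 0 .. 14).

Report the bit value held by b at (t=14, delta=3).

[bits: clk,b,c]
t=0: Δ0=011 Δ1=111 Δ2=110 Δ3=100 | 3Δ
t=1: Δ0=100 Δ1=000 | 1Δ
t=2: Δ0=000 Δ1=100 Δ2=101 Δ3=111 | 3Δ
t=3: Δ0=111 Δ1=011 | 1Δ
t=4: Δ0=011 Δ1=111 Δ2=110 Δ3=100 | 3Δ
t=5: Δ0=100 Δ1=000 | 1Δ
t=6: Δ0=000 Δ1=100 Δ2=101 Δ3=111 | 3Δ
t=7: Δ0=111 Δ1=011 | 1Δ
t=8: Δ0=011 Δ1=111 Δ2=110 Δ3=100 | 3Δ
t=9: Δ0=100 Δ1=000 | 1Δ
t=10: Δ0=000 Δ1=100 Δ2=101 Δ3=111 | 3Δ
t=11: Δ0=111 Δ1=011 | 1Δ
t=12: Δ0=011 Δ1=111 Δ2=110 Δ3=100 | 3Δ
t=13: Δ0=100 Δ1=000 | 1Δ
t=14: Δ0=000 Δ1=100 Δ2=101 Δ3=111 | 3Δ

1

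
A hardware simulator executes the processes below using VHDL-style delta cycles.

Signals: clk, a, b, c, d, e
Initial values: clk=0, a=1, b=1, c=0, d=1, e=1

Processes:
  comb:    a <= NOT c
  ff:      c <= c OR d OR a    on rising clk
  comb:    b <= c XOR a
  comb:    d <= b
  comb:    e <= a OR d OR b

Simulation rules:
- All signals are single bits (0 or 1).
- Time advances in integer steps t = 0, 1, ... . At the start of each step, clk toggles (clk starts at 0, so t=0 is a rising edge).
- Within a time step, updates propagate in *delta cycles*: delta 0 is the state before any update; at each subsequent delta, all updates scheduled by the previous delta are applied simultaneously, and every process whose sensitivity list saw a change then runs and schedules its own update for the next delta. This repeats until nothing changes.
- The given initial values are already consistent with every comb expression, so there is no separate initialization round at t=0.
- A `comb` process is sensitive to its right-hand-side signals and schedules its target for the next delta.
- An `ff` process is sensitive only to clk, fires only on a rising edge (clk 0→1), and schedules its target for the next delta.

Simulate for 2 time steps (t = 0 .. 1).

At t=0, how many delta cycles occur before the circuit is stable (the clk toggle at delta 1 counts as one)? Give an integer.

t0.Δ0 c=0 clk=0 e=1 d=1 b=1 a=1
t0.Δ1 c=0 clk=1 e=1 d=1 b=1 a=1
t0.Δ2 c=1 clk=1 e=1 d=1 b=1 a=1
t0.Δ3 c=1 clk=1 e=1 d=1 b=0 a=0
t0.Δ4 c=1 clk=1 e=1 d=0 b=1 a=0
t0.Δ5 c=1 clk=1 e=1 d=1 b=1 a=0
t1.Δ0 c=1 clk=1 e=1 d=1 b=1 a=0
t1.Δ1 c=1 clk=0 e=1 d=1 b=1 a=0

5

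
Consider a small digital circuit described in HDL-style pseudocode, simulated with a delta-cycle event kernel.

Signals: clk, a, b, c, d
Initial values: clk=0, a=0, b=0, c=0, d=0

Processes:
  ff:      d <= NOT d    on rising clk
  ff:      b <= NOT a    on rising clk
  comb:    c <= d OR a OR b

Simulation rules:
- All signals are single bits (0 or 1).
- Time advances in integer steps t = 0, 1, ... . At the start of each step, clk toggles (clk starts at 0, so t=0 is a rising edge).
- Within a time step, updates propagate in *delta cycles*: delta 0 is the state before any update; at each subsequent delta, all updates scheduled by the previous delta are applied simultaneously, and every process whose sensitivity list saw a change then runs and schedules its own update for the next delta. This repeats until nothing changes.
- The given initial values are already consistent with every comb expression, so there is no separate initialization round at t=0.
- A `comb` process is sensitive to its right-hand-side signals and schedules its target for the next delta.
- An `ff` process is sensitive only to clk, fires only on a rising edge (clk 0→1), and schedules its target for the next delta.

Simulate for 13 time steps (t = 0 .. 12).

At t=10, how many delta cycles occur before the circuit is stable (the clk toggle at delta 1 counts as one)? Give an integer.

2

t0.Δ0 d=0 a=0 c=0 b=0 clk=0
t0.Δ1 d=0 a=0 c=0 b=0 clk=1
t0.Δ2 d=1 a=0 c=0 b=1 clk=1
t0.Δ3 d=1 a=0 c=1 b=1 clk=1
t1.Δ0 d=1 a=0 c=1 b=1 clk=1
t1.Δ1 d=1 a=0 c=1 b=1 clk=0
t2.Δ0 d=1 a=0 c=1 b=1 clk=0
t2.Δ1 d=1 a=0 c=1 b=1 clk=1
t2.Δ2 d=0 a=0 c=1 b=1 clk=1
t3.Δ0 d=0 a=0 c=1 b=1 clk=1
t3.Δ1 d=0 a=0 c=1 b=1 clk=0
t4.Δ0 d=0 a=0 c=1 b=1 clk=0
t4.Δ1 d=0 a=0 c=1 b=1 clk=1
t4.Δ2 d=1 a=0 c=1 b=1 clk=1
t5.Δ0 d=1 a=0 c=1 b=1 clk=1
t5.Δ1 d=1 a=0 c=1 b=1 clk=0
t6.Δ0 d=1 a=0 c=1 b=1 clk=0
t6.Δ1 d=1 a=0 c=1 b=1 clk=1
t6.Δ2 d=0 a=0 c=1 b=1 clk=1
t7.Δ0 d=0 a=0 c=1 b=1 clk=1
t7.Δ1 d=0 a=0 c=1 b=1 clk=0
t8.Δ0 d=0 a=0 c=1 b=1 clk=0
t8.Δ1 d=0 a=0 c=1 b=1 clk=1
t8.Δ2 d=1 a=0 c=1 b=1 clk=1
t9.Δ0 d=1 a=0 c=1 b=1 clk=1
t9.Δ1 d=1 a=0 c=1 b=1 clk=0
t10.Δ0 d=1 a=0 c=1 b=1 clk=0
t10.Δ1 d=1 a=0 c=1 b=1 clk=1
t10.Δ2 d=0 a=0 c=1 b=1 clk=1
t11.Δ0 d=0 a=0 c=1 b=1 clk=1
t11.Δ1 d=0 a=0 c=1 b=1 clk=0
t12.Δ0 d=0 a=0 c=1 b=1 clk=0
t12.Δ1 d=0 a=0 c=1 b=1 clk=1
t12.Δ2 d=1 a=0 c=1 b=1 clk=1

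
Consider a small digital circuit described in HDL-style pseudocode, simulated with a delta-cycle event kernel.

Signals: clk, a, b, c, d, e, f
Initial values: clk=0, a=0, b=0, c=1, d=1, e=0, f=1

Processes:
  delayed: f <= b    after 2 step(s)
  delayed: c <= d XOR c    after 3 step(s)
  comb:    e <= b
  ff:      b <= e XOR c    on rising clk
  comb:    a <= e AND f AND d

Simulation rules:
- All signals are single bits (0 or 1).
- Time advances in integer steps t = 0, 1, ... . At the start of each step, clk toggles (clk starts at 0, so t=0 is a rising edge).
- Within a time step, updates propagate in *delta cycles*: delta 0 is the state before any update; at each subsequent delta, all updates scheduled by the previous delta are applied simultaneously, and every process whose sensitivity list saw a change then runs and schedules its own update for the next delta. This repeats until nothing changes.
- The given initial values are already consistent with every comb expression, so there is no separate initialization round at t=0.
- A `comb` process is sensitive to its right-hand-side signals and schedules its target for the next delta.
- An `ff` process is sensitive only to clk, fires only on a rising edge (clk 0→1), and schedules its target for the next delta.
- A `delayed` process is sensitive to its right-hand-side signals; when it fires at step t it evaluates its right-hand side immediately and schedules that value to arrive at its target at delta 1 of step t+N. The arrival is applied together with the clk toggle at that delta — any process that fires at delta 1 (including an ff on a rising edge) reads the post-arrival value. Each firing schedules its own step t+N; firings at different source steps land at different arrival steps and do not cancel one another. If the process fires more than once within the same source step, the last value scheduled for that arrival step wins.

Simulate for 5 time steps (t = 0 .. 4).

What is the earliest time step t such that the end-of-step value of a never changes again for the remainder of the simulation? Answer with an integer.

2

[bits: e,a,c,clk,b,f,d]
t=0: Δ0=0010011 Δ1=0011011 Δ2=0011111 Δ3=1011111 Δ4=1111111 | 4Δ
t=1: Δ0=1111111 Δ1=1110111 | 1Δ
t=2: Δ0=1110111 Δ1=1111111 Δ2=1111011 Δ3=0111011 Δ4=0011011 | 4Δ
t=3: Δ0=0011011 Δ1=0010011 | 1Δ
t=4: Δ0=0010011 Δ1=0011001 Δ2=0011101 Δ3=1011101 | 3Δ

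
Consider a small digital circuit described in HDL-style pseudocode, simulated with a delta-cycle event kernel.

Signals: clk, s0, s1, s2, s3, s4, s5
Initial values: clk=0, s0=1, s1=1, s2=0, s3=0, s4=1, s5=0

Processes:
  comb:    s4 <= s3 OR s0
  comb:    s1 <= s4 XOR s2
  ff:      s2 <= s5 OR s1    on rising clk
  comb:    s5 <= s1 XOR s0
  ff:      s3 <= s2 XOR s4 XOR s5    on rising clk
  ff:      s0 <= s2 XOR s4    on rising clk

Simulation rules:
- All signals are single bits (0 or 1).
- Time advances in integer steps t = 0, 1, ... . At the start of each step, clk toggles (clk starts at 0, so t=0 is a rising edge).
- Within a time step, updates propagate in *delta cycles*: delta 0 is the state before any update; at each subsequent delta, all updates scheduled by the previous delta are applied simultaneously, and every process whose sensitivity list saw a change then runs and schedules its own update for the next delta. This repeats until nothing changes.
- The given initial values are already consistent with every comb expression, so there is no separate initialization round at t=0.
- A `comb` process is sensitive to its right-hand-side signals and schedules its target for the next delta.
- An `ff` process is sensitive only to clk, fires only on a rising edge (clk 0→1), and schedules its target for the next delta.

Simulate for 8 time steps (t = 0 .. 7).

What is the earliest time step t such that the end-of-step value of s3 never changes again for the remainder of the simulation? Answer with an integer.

4

t=0 Δ0: clk=0 s0=1 s4=1 s5=0 s2=0 s1=1 s3=0
  Δ1: clk:0→1
  Δ2: s2:0→1, s3:0→1
  Δ3: s1:1→0
  Δ4: s5:0→1
  (4Δ to stable)
t=1 Δ0: clk=1 s0=1 s4=1 s5=1 s2=1 s1=0 s3=1
  Δ1: clk:1→0
  (1Δ to stable)
t=2 Δ0: clk=0 s0=1 s4=1 s5=1 s2=1 s1=0 s3=1
  Δ1: clk:0→1
  Δ2: s0:1→0
  Δ3: s5:1→0
  (3Δ to stable)
t=3 Δ0: clk=1 s0=0 s4=1 s5=0 s2=1 s1=0 s3=1
  Δ1: clk:1→0
  (1Δ to stable)
t=4 Δ0: clk=0 s0=0 s4=1 s5=0 s2=1 s1=0 s3=1
  Δ1: clk:0→1
  Δ2: s2:1→0, s3:1→0
  Δ3: s4:1→0, s1:0→1
  Δ4: s5:0→1, s1:1→0
  Δ5: s5:1→0
  (5Δ to stable)
t=5 Δ0: clk=1 s0=0 s4=0 s5=0 s2=0 s1=0 s3=0
  Δ1: clk:1→0
  (1Δ to stable)
t=6 Δ0: clk=0 s0=0 s4=0 s5=0 s2=0 s1=0 s3=0
  Δ1: clk:0→1
  (1Δ to stable)
t=7 Δ0: clk=1 s0=0 s4=0 s5=0 s2=0 s1=0 s3=0
  Δ1: clk:1→0
  (1Δ to stable)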